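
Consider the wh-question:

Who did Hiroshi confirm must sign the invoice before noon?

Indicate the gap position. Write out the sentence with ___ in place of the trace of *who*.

Underlying clause: Hiroshi did confirm who must sign the invoice before noon.
The filler 'who' is interpreted as the subject of the clause embedded under 'confirm'. The gap is right after 'confirm'.

Who did Hiroshi confirm ___ must sign the invoice before noon?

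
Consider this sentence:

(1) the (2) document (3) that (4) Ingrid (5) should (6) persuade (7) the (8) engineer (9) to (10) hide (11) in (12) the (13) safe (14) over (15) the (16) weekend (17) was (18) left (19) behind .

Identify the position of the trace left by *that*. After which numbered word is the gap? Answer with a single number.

'that' functions as the direct object of 'hide'. Fronting leaves a gap immediately after 'hide':
The document that Ingrid should persuade the engineer to hide ___ in the safe over the weekend was left behind.
'hide' is word 10.

10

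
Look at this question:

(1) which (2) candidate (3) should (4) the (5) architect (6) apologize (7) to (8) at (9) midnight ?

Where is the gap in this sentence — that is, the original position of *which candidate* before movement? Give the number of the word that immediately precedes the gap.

In situ: The architect should apologize to which candidate at midnight.
'which candidate' functions as the object of the preposition 'to'. It moves to the left edge, and the trace sits right after 'to':
Which candidate should the architect apologize to ___ at midnight?
'to' is word 7.

7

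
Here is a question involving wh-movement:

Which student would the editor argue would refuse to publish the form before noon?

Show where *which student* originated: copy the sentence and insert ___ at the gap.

Pre-movement form: The editor would argue which student would refuse to publish the form before noon.
The filler 'which student' is interpreted as the subject of the clause embedded under 'argue'. The gap is right after 'argue'.

Which student would the editor argue ___ would refuse to publish the form before noon?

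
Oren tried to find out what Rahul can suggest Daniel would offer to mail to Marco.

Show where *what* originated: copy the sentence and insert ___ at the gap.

Before movement: Rahul can suggest Daniel would offer to mail what to Marco.
'what' is the direct object of 'mail'. The gap is right after 'mail'.

Oren tried to find out what Rahul can suggest Daniel would offer to mail ___ to Marco.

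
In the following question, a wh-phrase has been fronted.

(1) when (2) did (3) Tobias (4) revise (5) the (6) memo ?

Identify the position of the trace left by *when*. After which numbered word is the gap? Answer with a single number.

Underlying clause: Tobias did revise the memo when.
'when' functions as the temporal adjunct. Wh-movement fronts it, leaving a gap right after 'memo':
When did Tobias revise the memo ___?
'memo' is word 6.

6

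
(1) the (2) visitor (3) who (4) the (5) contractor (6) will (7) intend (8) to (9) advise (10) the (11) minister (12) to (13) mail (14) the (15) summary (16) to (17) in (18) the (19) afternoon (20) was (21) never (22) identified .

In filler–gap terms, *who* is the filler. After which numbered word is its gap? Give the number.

'who' functions as the object of the preposition 'to' (recipient of 'mail'). Fronting leaves a gap immediately after 'to':
The visitor who the contractor will intend to advise the minister to mail the summary to ___ in the afternoon was never identified.
'to' is word 16.

16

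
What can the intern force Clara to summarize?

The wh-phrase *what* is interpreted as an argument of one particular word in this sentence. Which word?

summarize

Before movement: The intern can force Clara to summarize what.
'what' is the direct object of 'summarize'. It moves to the left edge, and the trace sits right after 'summarize':
What can the intern force Clara to summarize ___?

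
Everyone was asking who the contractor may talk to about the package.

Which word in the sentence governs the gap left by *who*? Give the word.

to

Before movement: The contractor may talk to who about the package.
The filler 'who' is interpreted as the object of the preposition 'to'. Fronting leaves a gap immediately after 'to':
Everyone was asking who the contractor may talk to ___ about the package.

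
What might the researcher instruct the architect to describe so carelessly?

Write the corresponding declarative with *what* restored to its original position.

'what' functions as the direct object of 'describe'. Wh-movement fronts it, leaving a gap right after 'describe':
What might the researcher instruct the architect to describe ___ so carelessly?

The researcher might instruct the architect to describe what so carelessly.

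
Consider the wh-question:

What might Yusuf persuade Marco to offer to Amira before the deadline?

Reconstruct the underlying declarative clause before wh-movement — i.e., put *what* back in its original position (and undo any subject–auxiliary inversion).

'what' functions as the direct object of 'offer'. It moves to the left edge, and the trace sits right after 'offer':
What might Yusuf persuade Marco to offer ___ to Amira before the deadline?

Yusuf might persuade Marco to offer what to Amira before the deadline.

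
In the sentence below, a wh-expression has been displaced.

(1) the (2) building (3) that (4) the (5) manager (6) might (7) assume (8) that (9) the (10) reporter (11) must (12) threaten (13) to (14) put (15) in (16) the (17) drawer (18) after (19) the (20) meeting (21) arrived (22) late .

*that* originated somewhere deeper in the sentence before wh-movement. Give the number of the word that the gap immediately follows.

'that' is the direct object of 'put'. It moves to the left edge, and the trace sits right after 'put':
The building that the manager might assume that the reporter must threaten to put ___ in the drawer after the meeting arrived late.
'put' is word 14.

14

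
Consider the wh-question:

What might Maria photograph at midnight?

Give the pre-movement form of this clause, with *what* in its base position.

'what' functions as the direct object of 'photograph'. It moves to the left edge, and the trace sits right after 'photograph':
What might Maria photograph ___ at midnight?

Maria might photograph what at midnight.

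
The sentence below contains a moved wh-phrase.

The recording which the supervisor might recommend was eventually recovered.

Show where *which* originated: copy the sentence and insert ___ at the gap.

'which' is the direct object of 'recommend'. The gap is right after 'recommend'.

The recording which the supervisor might recommend ___ was eventually recovered.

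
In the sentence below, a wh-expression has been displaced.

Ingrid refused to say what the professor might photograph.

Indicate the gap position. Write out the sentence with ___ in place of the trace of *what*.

In situ: The professor might photograph what.
'what' is the direct object of 'photograph'. The gap is right after 'photograph'.

Ingrid refused to say what the professor might photograph ___.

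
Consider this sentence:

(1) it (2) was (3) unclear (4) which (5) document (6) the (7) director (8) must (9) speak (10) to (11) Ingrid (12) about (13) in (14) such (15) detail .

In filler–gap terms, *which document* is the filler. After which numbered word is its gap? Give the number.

Underlying clause: The director must speak to Ingrid about which document in such detail.
The filler 'which document' is interpreted as the object of the preposition 'about'. Wh-movement fronts it, leaving a gap right after 'about':
It was unclear which document the director must speak to Ingrid about ___ in such detail.
'about' is word 12.

12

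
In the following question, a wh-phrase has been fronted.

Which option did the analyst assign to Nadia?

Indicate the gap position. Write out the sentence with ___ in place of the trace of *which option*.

Which option did the analyst assign ___ to Nadia?

Pre-movement form: The analyst did assign which option to Nadia.
The filler 'which option' is interpreted as the direct object of 'assign'. The gap is right after 'assign'.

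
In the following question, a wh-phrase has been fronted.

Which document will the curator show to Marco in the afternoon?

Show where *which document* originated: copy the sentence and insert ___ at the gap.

Which document will the curator show ___ to Marco in the afternoon?

Before movement: The curator will show which document to Marco in the afternoon.
The filler 'which document' is interpreted as the direct object of 'show'. The gap is right after 'show'.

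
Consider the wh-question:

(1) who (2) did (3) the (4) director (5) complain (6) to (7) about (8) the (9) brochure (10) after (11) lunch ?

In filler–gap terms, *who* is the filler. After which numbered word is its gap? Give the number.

6

Pre-movement form: The director did complain to who about the brochure after lunch.
The filler 'who' is interpreted as the object of the preposition 'to'. Fronting leaves a gap immediately after 'to':
Who did the director complain to ___ about the brochure after lunch?
'to' is word 6.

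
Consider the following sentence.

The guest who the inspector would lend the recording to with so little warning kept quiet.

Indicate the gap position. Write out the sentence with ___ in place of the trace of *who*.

The guest who the inspector would lend the recording to ___ with so little warning kept quiet.

The filler 'who' is interpreted as the object of the preposition 'to' (recipient of 'lend'). The gap is right after 'to'.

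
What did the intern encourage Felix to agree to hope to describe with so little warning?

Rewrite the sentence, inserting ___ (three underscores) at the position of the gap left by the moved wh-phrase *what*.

What did the intern encourage Felix to agree to hope to describe ___ with so little warning?

Before movement: The intern did encourage Felix to agree to hope to describe what with so little warning.
The filler 'what' is interpreted as the direct object of 'describe'. The gap is right after 'describe'.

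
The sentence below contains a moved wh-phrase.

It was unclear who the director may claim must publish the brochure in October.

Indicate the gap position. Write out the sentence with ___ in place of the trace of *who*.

It was unclear who the director may claim ___ must publish the brochure in October.

Before movement: The director may claim who must publish the brochure in October.
'who' functions as the subject of the clause embedded under 'claim'. The gap is right after 'claim'.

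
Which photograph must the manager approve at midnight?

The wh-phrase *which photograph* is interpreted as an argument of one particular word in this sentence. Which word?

Before movement: The manager must approve which photograph at midnight.
The filler 'which photograph' is interpreted as the direct object of 'approve'. It moves to the left edge, and the trace sits right after 'approve':
Which photograph must the manager approve ___ at midnight?

approve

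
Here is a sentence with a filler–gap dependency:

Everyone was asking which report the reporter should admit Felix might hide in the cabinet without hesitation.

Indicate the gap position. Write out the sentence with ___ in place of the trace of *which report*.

Everyone was asking which report the reporter should admit Felix might hide ___ in the cabinet without hesitation.

Before movement: The reporter should admit Felix might hide which report in the cabinet without hesitation.
'which report' is the direct object of 'hide'. The gap is right after 'hide'.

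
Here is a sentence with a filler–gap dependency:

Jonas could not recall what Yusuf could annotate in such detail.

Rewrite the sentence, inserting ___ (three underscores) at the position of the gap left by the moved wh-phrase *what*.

Pre-movement form: Yusuf could annotate what in such detail.
The filler 'what' is interpreted as the direct object of 'annotate'. The gap is right after 'annotate'.

Jonas could not recall what Yusuf could annotate ___ in such detail.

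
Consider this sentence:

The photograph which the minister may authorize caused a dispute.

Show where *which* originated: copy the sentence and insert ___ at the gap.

'which' functions as the direct object of 'authorize'. The gap is right after 'authorize'.

The photograph which the minister may authorize ___ caused a dispute.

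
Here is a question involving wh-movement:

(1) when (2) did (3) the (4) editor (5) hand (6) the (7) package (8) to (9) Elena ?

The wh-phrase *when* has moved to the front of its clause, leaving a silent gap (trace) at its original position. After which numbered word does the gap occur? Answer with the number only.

9

Pre-movement form: The editor did hand the package to Elena when.
'when' is the temporal adjunct. It moves to the left edge, and the trace sits right after 'Elena':
When did the editor hand the package to Elena ___?
'Elena' is word 9.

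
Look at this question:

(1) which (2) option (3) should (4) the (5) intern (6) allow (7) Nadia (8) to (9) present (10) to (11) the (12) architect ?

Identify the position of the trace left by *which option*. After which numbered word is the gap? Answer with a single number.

In situ: The intern should allow Nadia to present which option to the architect.
The filler 'which option' is interpreted as the direct object of 'present'. Fronting leaves a gap immediately after 'present':
Which option should the intern allow Nadia to present ___ to the architect?
'present' is word 9.

9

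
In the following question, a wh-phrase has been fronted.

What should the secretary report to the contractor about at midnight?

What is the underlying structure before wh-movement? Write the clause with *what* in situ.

The secretary should report to the contractor about what at midnight.

'what' is the object of the preposition 'about'. Wh-movement fronts it, leaving a gap right after 'about':
What should the secretary report to the contractor about ___ at midnight?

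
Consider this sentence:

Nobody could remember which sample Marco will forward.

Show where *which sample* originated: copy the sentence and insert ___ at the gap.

Nobody could remember which sample Marco will forward ___.

Underlying clause: Marco will forward which sample.
The filler 'which sample' is interpreted as the direct object of 'forward'. The gap is right after 'forward'.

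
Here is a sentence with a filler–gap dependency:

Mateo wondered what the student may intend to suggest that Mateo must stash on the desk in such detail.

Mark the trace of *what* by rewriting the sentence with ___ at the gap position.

Mateo wondered what the student may intend to suggest that Mateo must stash ___ on the desk in such detail.

Pre-movement form: The student may intend to suggest that Mateo must stash what on the desk in such detail.
'what' functions as the direct object of 'stash'. The gap is right after 'stash'.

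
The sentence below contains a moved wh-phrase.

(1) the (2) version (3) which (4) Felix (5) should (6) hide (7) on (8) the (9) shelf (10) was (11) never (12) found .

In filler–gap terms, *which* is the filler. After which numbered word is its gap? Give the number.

6

'which' functions as the direct object of 'hide'. It moves to the left edge, and the trace sits right after 'hide':
The version which Felix should hide ___ on the shelf was never found.
'hide' is word 6.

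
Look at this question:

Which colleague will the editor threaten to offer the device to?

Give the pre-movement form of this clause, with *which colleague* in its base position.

The editor will threaten to offer the device to which colleague.

'which colleague' is the object of the preposition 'to' (recipient of 'offer'). Wh-movement fronts it, leaving a gap right after 'to':
Which colleague will the editor threaten to offer the device to ___?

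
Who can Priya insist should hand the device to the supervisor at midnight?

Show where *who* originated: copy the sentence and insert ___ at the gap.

Underlying clause: Priya can insist who should hand the device to the supervisor at midnight.
'who' is the subject of the clause embedded under 'insist'. The gap is right after 'insist'.

Who can Priya insist ___ should hand the device to the supervisor at midnight?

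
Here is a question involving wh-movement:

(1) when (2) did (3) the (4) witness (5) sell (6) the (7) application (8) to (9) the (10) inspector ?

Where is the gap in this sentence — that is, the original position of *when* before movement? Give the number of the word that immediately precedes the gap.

Underlying clause: The witness did sell the application to the inspector when.
'when' functions as the temporal adjunct. Wh-movement fronts it, leaving a gap right after 'inspector':
When did the witness sell the application to the inspector ___?
'inspector' is word 10.

10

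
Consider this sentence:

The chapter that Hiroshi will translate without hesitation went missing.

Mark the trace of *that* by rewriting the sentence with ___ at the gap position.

The chapter that Hiroshi will translate ___ without hesitation went missing.

'that' is the direct object of 'translate'. The gap is right after 'translate'.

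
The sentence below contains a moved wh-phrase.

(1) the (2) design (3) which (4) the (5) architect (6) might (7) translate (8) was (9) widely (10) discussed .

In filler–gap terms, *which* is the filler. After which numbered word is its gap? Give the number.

'which' is the direct object of 'translate'. It moves to the left edge, and the trace sits right after 'translate':
The design which the architect might translate ___ was widely discussed.
'translate' is word 7.

7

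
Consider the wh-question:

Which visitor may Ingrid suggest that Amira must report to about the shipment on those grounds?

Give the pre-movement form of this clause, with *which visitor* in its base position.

'which visitor' functions as the object of the preposition 'to'. Fronting leaves a gap immediately after 'to':
Which visitor may Ingrid suggest that Amira must report to ___ about the shipment on those grounds?

Ingrid may suggest that Amira must report to which visitor about the shipment on those grounds.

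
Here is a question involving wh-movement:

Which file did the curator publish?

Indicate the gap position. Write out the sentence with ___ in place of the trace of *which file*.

Underlying clause: The curator did publish which file.
The filler 'which file' is interpreted as the direct object of 'publish'. The gap is right after 'publish'.

Which file did the curator publish ___?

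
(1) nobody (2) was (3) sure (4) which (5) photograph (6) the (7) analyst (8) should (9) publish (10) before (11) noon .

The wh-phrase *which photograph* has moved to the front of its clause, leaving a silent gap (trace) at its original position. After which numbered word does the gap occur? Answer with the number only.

Pre-movement form: The analyst should publish which photograph before noon.
The filler 'which photograph' is interpreted as the direct object of 'publish'. Wh-movement fronts it, leaving a gap right after 'publish':
Nobody was sure which photograph the analyst should publish ___ before noon.
'publish' is word 9.

9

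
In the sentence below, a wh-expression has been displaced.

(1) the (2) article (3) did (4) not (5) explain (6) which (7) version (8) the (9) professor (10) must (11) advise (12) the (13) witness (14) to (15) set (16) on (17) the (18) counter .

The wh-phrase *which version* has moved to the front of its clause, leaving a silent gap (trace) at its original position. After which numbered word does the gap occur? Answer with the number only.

15

In situ: The professor must advise the witness to set which version on the counter.
'which version' functions as the direct object of 'set'. Wh-movement fronts it, leaving a gap right after 'set':
The article did not explain which version the professor must advise the witness to set ___ on the counter.
'set' is word 15.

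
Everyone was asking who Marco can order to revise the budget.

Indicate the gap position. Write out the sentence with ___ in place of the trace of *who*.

Everyone was asking who Marco can order ___ to revise the budget.

Before movement: Marco can order who to revise the budget.
'who' is the direct object of 'order'. The gap is right after 'order'.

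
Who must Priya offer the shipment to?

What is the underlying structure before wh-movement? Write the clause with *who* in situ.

'who' functions as the object of the preposition 'to' (recipient of 'offer'). It moves to the left edge, and the trace sits right after 'to':
Who must Priya offer the shipment to ___?

Priya must offer the shipment to who.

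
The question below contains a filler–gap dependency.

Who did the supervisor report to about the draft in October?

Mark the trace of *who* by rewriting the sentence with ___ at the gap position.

Underlying clause: The supervisor did report to who about the draft in October.
'who' functions as the object of the preposition 'to'. The gap is right after 'to'.

Who did the supervisor report to ___ about the draft in October?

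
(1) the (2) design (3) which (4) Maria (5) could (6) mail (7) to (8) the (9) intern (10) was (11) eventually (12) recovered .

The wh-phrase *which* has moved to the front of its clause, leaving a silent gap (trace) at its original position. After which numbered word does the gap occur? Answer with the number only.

6

'which' is the direct object of 'mail'. It moves to the left edge, and the trace sits right after 'mail':
The design which Maria could mail ___ to the intern was eventually recovered.
'mail' is word 6.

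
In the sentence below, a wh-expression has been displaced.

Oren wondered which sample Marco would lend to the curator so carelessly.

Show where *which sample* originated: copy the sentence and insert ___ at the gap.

Oren wondered which sample Marco would lend ___ to the curator so carelessly.

Pre-movement form: Marco would lend which sample to the curator so carelessly.
'which sample' is the direct object of 'lend'. The gap is right after 'lend'.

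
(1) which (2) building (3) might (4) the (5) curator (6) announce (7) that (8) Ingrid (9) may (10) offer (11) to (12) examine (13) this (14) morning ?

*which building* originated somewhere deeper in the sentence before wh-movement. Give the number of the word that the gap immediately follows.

Before movement: The curator might announce that Ingrid may offer to examine which building this morning.
'which building' functions as the direct object of 'examine'. Fronting leaves a gap immediately after 'examine':
Which building might the curator announce that Ingrid may offer to examine ___ this morning?
'examine' is word 12.

12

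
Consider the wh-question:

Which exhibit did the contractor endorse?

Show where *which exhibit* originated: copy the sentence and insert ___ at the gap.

Which exhibit did the contractor endorse ___?

Pre-movement form: The contractor did endorse which exhibit.
'which exhibit' functions as the direct object of 'endorse'. The gap is right after 'endorse'.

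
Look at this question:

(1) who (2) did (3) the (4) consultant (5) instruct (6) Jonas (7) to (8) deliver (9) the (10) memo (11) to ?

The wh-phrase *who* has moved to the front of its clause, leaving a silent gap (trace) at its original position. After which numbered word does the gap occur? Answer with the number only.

11

Before movement: The consultant did instruct Jonas to deliver the memo to who.
'who' functions as the object of the preposition 'to' (recipient of 'deliver'). It moves to the left edge, and the trace sits right after 'to':
Who did the consultant instruct Jonas to deliver the memo to ___?
'to' is word 11.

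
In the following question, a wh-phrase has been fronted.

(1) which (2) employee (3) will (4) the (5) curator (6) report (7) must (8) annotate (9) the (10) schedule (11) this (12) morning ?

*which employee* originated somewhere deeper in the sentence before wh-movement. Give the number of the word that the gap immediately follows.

Underlying clause: The curator will report which employee must annotate the schedule this morning.
'which employee' is the subject of the clause embedded under 'report'. Wh-movement fronts it, leaving a gap right after 'report':
Which employee will the curator report ___ must annotate the schedule this morning?
'report' is word 6.

6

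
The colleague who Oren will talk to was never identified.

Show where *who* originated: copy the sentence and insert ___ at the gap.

The colleague who Oren will talk to ___ was never identified.

The filler 'who' is interpreted as the object of the preposition 'to'. The gap is right after 'to'.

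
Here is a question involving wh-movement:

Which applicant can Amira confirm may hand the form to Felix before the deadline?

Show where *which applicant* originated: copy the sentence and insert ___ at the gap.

Which applicant can Amira confirm ___ may hand the form to Felix before the deadline?

Underlying clause: Amira can confirm which applicant may hand the form to Felix before the deadline.
'which applicant' functions as the subject of the clause embedded under 'confirm'. The gap is right after 'confirm'.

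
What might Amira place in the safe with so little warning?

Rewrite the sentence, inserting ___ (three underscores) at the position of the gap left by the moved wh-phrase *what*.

What might Amira place ___ in the safe with so little warning?

In situ: Amira might place what in the safe with so little warning.
'what' is the direct object of 'place'. The gap is right after 'place'.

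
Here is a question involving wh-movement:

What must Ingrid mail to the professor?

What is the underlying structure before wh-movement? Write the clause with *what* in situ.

'what' is the direct object of 'mail'. Wh-movement fronts it, leaving a gap right after 'mail':
What must Ingrid mail ___ to the professor?

Ingrid must mail what to the professor.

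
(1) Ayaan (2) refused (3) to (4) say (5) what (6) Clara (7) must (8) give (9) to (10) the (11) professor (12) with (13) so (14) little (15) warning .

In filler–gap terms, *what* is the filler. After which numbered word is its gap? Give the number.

8

Underlying clause: Clara must give what to the professor with so little warning.
'what' is the direct object of 'give'. Fronting leaves a gap immediately after 'give':
Ayaan refused to say what Clara must give ___ to the professor with so little warning.
'give' is word 8.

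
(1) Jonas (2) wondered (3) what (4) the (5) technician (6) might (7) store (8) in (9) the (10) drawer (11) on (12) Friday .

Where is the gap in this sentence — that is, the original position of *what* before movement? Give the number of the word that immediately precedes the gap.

Underlying clause: The technician might store what in the drawer on Friday.
'what' is the direct object of 'store'. Wh-movement fronts it, leaving a gap right after 'store':
Jonas wondered what the technician might store ___ in the drawer on Friday.
'store' is word 7.

7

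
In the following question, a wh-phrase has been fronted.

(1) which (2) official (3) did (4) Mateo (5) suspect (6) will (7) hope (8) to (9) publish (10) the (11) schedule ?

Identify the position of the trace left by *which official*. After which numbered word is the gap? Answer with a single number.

5

Underlying clause: Mateo did suspect which official will hope to publish the schedule.
The filler 'which official' is interpreted as the subject of the clause embedded under 'suspect'. It moves to the left edge, and the trace sits right after 'suspect':
Which official did Mateo suspect ___ will hope to publish the schedule?
'suspect' is word 5.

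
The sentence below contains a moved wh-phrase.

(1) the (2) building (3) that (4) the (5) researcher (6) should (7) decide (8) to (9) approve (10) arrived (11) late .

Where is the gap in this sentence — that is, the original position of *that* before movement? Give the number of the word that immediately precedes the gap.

9

The filler 'that' is interpreted as the direct object of 'approve'. Fronting leaves a gap immediately after 'approve':
The building that the researcher should decide to approve ___ arrived late.
'approve' is word 9.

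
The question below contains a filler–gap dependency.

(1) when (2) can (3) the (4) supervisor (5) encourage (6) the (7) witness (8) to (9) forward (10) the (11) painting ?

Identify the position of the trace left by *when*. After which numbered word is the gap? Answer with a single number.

In situ: The supervisor can encourage the witness to forward the painting when.
The filler 'when' is interpreted as the temporal adjunct. It moves to the left edge, and the trace sits right after 'painting':
When can the supervisor encourage the witness to forward the painting ___?
'painting' is word 11.

11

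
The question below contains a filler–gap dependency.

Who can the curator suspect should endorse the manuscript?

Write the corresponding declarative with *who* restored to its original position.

'who' is the subject of the clause embedded under 'suspect'. Wh-movement fronts it, leaving a gap right after 'suspect':
Who can the curator suspect ___ should endorse the manuscript?

The curator can suspect who should endorse the manuscript.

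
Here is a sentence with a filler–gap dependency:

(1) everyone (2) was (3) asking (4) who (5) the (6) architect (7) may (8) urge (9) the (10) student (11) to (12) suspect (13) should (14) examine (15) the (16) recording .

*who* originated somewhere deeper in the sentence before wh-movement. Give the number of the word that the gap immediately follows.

Pre-movement form: The architect may urge the student to suspect who should examine the recording.
'who' is the subject of the clause embedded under 'suspect'. Wh-movement fronts it, leaving a gap right after 'suspect':
Everyone was asking who the architect may urge the student to suspect ___ should examine the recording.
'suspect' is word 12.

12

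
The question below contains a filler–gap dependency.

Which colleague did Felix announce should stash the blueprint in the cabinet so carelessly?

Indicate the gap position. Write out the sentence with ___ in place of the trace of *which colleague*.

Which colleague did Felix announce ___ should stash the blueprint in the cabinet so carelessly?

Before movement: Felix did announce which colleague should stash the blueprint in the cabinet so carelessly.
'which colleague' is the subject of the clause embedded under 'announce'. The gap is right after 'announce'.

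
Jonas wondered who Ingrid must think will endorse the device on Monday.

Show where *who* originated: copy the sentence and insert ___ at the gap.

In situ: Ingrid must think who will endorse the device on Monday.
'who' functions as the subject of the clause embedded under 'think'. The gap is right after 'think'.

Jonas wondered who Ingrid must think ___ will endorse the device on Monday.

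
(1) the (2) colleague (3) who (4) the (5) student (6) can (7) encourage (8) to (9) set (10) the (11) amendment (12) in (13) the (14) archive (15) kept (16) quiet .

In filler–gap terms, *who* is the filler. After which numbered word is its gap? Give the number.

'who' is the direct object of 'encourage'. It moves to the left edge, and the trace sits right after 'encourage':
The colleague who the student can encourage ___ to set the amendment in the archive kept quiet.
'encourage' is word 7.

7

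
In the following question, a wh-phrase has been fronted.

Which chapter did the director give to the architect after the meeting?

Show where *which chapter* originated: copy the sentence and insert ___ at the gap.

Pre-movement form: The director did give which chapter to the architect after the meeting.
The filler 'which chapter' is interpreted as the direct object of 'give'. The gap is right after 'give'.

Which chapter did the director give ___ to the architect after the meeting?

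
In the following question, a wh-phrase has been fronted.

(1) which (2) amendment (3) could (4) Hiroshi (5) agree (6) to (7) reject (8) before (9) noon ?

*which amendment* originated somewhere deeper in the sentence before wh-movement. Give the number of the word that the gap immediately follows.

7

Pre-movement form: Hiroshi could agree to reject which amendment before noon.
'which amendment' functions as the direct object of 'reject'. Fronting leaves a gap immediately after 'reject':
Which amendment could Hiroshi agree to reject ___ before noon?
'reject' is word 7.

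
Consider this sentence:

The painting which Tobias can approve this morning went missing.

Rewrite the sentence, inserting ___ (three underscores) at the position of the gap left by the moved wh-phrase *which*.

The painting which Tobias can approve ___ this morning went missing.

'which' is the direct object of 'approve'. The gap is right after 'approve'.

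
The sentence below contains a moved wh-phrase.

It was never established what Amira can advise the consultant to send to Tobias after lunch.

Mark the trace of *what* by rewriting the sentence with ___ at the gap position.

Before movement: Amira can advise the consultant to send what to Tobias after lunch.
'what' is the direct object of 'send'. The gap is right after 'send'.

It was never established what Amira can advise the consultant to send ___ to Tobias after lunch.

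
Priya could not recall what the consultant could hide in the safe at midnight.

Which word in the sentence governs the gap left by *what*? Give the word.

Before movement: The consultant could hide what in the safe at midnight.
'what' functions as the direct object of 'hide'. Wh-movement fronts it, leaving a gap right after 'hide':
Priya could not recall what the consultant could hide ___ in the safe at midnight.

hide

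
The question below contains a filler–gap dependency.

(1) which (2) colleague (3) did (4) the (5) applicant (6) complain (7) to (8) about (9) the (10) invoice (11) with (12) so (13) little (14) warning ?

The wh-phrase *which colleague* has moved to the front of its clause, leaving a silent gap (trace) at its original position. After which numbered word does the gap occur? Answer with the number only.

7

Before movement: The applicant did complain to which colleague about the invoice with so little warning.
The filler 'which colleague' is interpreted as the object of the preposition 'to'. It moves to the left edge, and the trace sits right after 'to':
Which colleague did the applicant complain to ___ about the invoice with so little warning?
'to' is word 7.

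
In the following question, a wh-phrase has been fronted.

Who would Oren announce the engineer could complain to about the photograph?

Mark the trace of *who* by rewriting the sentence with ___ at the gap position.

Who would Oren announce the engineer could complain to ___ about the photograph?

Underlying clause: Oren would announce the engineer could complain to who about the photograph.
The filler 'who' is interpreted as the object of the preposition 'to'. The gap is right after 'to'.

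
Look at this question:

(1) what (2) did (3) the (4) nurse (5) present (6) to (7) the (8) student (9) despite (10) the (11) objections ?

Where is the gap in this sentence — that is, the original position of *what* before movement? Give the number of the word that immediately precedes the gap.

Before movement: The nurse did present what to the student despite the objections.
The filler 'what' is interpreted as the direct object of 'present'. Fronting leaves a gap immediately after 'present':
What did the nurse present ___ to the student despite the objections?
'present' is word 5.

5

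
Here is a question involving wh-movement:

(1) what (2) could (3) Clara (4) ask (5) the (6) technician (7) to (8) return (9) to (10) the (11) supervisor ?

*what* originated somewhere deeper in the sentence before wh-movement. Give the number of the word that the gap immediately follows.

8

Underlying clause: Clara could ask the technician to return what to the supervisor.
'what' is the direct object of 'return'. It moves to the left edge, and the trace sits right after 'return':
What could Clara ask the technician to return ___ to the supervisor?
'return' is word 8.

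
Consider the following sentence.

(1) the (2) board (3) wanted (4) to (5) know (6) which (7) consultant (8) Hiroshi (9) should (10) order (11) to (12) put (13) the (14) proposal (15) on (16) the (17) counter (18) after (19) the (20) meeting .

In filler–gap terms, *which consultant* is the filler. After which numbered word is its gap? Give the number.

Underlying clause: Hiroshi should order which consultant to put the proposal on the counter after the meeting.
'which consultant' functions as the direct object of 'order'. It moves to the left edge, and the trace sits right after 'order':
The board wanted to know which consultant Hiroshi should order ___ to put the proposal on the counter after the meeting.
'order' is word 10.

10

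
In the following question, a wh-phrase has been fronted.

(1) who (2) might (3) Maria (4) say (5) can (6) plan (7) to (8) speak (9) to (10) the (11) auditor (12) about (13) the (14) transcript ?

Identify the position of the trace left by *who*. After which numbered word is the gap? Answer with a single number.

4

Pre-movement form: Maria might say who can plan to speak to the auditor about the transcript.
'who' is the subject of the clause embedded under 'say'. It moves to the left edge, and the trace sits right after 'say':
Who might Maria say ___ can plan to speak to the auditor about the transcript?
'say' is word 4.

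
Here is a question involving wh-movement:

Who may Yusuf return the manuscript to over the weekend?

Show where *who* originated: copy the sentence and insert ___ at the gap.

In situ: Yusuf may return the manuscript to who over the weekend.
The filler 'who' is interpreted as the object of the preposition 'to' (recipient of 'return'). The gap is right after 'to'.

Who may Yusuf return the manuscript to ___ over the weekend?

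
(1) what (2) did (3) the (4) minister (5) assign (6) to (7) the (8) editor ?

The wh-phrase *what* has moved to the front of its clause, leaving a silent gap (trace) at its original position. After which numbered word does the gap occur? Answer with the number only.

Before movement: The minister did assign what to the editor.
'what' functions as the direct object of 'assign'. It moves to the left edge, and the trace sits right after 'assign':
What did the minister assign ___ to the editor?
'assign' is word 5.

5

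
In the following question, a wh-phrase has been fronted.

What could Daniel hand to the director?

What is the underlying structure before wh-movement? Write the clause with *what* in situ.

Daniel could hand what to the director.

'what' is the direct object of 'hand'. Fronting leaves a gap immediately after 'hand':
What could Daniel hand ___ to the director?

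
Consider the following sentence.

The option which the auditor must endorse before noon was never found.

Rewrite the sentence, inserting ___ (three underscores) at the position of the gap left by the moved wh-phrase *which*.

'which' functions as the direct object of 'endorse'. The gap is right after 'endorse'.

The option which the auditor must endorse ___ before noon was never found.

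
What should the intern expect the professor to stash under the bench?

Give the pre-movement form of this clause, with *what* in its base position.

The intern should expect the professor to stash what under the bench.

The filler 'what' is interpreted as the direct object of 'stash'. Fronting leaves a gap immediately after 'stash':
What should the intern expect the professor to stash ___ under the bench?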